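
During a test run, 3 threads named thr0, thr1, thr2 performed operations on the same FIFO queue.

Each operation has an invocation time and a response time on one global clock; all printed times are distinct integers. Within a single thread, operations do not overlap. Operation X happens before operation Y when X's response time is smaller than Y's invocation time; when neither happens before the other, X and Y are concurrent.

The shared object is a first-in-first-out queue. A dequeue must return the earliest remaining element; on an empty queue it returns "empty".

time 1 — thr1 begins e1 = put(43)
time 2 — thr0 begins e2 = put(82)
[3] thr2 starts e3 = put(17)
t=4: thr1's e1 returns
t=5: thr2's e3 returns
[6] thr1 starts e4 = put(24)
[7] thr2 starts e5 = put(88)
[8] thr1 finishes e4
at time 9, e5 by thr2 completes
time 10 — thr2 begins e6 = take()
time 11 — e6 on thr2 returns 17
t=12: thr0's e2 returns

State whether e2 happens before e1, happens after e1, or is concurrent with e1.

e2 spans [2,12], e1 spans [1,4]
the intervals overlap in both directions

concurrent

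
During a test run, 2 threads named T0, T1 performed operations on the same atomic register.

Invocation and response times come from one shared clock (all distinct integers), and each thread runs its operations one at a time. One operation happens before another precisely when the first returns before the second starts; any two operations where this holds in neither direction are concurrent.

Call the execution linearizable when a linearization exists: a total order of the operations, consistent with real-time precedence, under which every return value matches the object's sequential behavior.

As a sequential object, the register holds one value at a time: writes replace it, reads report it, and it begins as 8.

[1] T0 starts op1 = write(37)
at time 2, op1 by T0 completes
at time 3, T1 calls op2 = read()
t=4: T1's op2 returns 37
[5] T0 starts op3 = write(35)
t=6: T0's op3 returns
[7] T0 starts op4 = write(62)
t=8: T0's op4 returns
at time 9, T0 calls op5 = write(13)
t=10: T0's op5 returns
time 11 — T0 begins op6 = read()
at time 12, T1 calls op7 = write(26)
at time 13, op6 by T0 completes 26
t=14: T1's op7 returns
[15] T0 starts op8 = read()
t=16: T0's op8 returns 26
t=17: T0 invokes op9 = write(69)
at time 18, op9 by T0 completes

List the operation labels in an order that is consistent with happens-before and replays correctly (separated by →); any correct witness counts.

op1 → op2 → op3 → op4 → op5 → op7 → op6 → op8 → op9

1. op1 write(37), leaving value 37
2. op2 read() → 37, leaving value 37
3. op3 write(35), leaving value 35
4. op4 write(62), leaving value 62
5. op5 write(13), leaving value 13
6. op7 write(26), leaving value 26
7. op6 read() → 26, leaving value 26
8. op8 read() → 26, leaving value 26
9. op9 write(69), leaving value 69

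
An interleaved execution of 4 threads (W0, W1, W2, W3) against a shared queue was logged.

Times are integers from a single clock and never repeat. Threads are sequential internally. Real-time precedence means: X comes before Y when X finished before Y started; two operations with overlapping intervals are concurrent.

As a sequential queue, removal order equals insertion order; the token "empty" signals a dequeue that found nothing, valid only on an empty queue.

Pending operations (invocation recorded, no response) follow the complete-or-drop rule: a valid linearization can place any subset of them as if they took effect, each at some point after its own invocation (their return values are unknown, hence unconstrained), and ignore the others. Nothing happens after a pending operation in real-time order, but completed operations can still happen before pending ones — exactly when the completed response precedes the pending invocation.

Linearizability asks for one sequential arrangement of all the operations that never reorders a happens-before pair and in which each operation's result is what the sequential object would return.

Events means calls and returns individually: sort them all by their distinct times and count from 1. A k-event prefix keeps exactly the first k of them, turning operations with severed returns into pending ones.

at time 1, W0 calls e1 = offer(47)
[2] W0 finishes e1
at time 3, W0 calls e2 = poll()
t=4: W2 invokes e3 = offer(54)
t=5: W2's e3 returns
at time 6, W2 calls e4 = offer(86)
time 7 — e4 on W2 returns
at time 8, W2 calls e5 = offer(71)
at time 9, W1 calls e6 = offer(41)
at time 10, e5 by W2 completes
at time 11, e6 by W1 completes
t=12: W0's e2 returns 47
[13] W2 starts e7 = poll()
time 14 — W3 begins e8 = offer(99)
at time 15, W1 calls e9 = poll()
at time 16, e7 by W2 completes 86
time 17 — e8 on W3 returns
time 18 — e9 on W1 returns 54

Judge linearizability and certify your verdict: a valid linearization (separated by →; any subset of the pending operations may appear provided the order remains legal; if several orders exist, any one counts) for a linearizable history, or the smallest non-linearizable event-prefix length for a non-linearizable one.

step 1: e1 offer(47) — queue <47>
step 2: e2 poll() → 47 — queue <>
step 3: e3 offer(54) — queue <54>
step 4: e4 offer(86) — queue <54,86>
step 5: e5 offer(71) — queue <54,86,71>
step 6: e6 offer(41) — queue <54,86,71,41>
step 7: e8 offer(99) — queue <54,86,71,41,99>
step 8: e9 poll() → 54 — queue <86,71,41,99>
step 9: e7 poll() → 86 — queue <71,41,99>

linearizable — witness: e1 → e2 → e3 → e4 → e5 → e6 → e8 → e9 → e7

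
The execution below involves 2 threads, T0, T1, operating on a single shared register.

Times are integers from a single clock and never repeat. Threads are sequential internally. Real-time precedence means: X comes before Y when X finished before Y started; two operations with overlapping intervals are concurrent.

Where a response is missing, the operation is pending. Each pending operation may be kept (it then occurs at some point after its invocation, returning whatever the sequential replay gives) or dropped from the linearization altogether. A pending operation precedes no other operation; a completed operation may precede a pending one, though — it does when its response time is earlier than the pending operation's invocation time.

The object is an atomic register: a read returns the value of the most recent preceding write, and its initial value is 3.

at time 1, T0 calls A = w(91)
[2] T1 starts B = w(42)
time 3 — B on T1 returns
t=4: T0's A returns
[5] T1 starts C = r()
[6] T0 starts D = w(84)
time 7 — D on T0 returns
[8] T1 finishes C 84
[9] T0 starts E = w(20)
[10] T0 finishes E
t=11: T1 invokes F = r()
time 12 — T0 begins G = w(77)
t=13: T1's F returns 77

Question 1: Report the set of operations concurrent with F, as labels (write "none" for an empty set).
Answer: G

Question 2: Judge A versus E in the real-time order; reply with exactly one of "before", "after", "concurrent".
Answer: before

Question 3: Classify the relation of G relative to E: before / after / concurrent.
Answer: after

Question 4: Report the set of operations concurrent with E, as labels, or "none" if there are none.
Answer: none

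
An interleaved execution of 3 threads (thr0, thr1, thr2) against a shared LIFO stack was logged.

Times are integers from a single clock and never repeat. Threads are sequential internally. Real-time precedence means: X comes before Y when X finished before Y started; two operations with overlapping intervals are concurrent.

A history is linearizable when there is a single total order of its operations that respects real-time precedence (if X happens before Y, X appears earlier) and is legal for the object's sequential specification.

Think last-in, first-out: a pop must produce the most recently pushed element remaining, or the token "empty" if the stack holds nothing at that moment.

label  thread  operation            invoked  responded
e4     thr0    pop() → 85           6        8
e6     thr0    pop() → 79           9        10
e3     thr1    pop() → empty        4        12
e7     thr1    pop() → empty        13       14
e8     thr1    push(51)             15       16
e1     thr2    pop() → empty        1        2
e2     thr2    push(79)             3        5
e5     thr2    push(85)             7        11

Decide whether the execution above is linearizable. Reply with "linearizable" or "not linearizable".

witness order: e1, e2, e5, e4, e6, e3, e7, e8
after step 1 (e1 pop() → empty): stack <>
after step 2 (e2 push(79)): stack <79>
after step 3 (e5 push(85)): stack <79,85>
after step 4 (e4 pop() → 85): stack <79>
after step 5 (e6 pop() → 79): stack <>
after step 6 (e3 pop() → empty): stack <>
after step 7 (e7 pop() → empty): stack <>
after step 8 (e8 push(51)): stack <51>

linearizable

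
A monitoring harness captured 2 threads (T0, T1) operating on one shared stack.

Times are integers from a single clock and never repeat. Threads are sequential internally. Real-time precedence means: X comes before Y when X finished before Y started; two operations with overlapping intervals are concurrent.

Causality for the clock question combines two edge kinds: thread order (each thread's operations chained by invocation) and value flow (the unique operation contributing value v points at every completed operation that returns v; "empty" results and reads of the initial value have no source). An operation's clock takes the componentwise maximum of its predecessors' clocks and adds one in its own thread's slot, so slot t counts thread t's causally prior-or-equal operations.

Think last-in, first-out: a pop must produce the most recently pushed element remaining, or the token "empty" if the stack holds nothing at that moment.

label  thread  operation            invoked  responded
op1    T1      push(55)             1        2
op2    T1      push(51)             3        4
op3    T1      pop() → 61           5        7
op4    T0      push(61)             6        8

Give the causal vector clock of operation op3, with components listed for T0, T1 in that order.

root op op1, invoked 1: fresh clock plus T1's own tick → (0, 1)
root op op4, invoked 6: fresh clock plus T0's own tick → (1, 0)
invoked at 3, op2 merges VC(op1)=(0, 1) and bumps T1's slot → (0, 2)
invoked at 5, op3 merges VC(op2)=(0, 2), VC(op4)=(1, 0) and bumps T1's slot → (1, 3)
target: VC(op3) = (1, 3)

(1, 3)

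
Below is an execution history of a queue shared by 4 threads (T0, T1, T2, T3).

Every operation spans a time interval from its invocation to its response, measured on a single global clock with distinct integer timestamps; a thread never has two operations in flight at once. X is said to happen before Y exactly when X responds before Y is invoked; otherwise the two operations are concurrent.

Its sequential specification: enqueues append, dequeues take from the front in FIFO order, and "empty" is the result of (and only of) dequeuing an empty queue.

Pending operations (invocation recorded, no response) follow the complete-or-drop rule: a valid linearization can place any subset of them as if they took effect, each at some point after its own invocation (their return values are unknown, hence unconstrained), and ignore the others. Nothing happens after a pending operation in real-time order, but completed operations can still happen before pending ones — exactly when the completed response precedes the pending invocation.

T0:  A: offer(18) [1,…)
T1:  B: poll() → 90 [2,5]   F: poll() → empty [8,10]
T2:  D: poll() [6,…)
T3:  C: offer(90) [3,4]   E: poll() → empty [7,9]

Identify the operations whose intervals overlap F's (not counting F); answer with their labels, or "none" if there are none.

F spans [8,10]; an op avoiding the whole window 8..10 is ordered, any other is concurrent
A [1,…): concurrent
B [2,5]: before
C [3,4]: before
D [6,…): concurrent
E [7,9]: concurrent

A, D, E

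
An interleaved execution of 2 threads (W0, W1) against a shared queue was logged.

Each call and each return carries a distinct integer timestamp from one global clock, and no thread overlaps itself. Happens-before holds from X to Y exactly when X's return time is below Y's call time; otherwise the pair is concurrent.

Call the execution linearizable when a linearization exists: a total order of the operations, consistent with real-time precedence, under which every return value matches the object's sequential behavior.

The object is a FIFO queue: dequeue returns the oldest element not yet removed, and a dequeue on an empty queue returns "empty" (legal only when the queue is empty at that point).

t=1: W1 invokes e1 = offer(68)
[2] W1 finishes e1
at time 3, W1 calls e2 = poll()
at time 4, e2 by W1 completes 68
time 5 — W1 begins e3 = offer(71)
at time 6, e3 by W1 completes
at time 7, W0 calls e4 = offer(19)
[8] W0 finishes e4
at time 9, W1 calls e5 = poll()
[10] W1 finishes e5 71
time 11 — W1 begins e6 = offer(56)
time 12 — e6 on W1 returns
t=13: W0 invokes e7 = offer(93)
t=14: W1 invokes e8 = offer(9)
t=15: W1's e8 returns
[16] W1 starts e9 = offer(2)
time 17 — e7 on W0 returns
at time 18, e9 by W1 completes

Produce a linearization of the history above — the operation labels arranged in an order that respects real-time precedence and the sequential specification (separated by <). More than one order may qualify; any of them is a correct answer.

1. e1 offer(68), leaving queue <68>
2. e2 poll() → 68, leaving queue <>
3. e3 offer(71), leaving queue <71>
4. e4 offer(19), leaving queue <71,19>
5. e5 poll() → 71, leaving queue <19>
6. e6 offer(56), leaving queue <19,56>
7. e7 offer(93), leaving queue <19,56,93>
8. e8 offer(9), leaving queue <19,56,93,9>
9. e9 offer(2), leaving queue <19,56,93,9,2>

e1 < e2 < e3 < e4 < e5 < e6 < e7 < e8 < e9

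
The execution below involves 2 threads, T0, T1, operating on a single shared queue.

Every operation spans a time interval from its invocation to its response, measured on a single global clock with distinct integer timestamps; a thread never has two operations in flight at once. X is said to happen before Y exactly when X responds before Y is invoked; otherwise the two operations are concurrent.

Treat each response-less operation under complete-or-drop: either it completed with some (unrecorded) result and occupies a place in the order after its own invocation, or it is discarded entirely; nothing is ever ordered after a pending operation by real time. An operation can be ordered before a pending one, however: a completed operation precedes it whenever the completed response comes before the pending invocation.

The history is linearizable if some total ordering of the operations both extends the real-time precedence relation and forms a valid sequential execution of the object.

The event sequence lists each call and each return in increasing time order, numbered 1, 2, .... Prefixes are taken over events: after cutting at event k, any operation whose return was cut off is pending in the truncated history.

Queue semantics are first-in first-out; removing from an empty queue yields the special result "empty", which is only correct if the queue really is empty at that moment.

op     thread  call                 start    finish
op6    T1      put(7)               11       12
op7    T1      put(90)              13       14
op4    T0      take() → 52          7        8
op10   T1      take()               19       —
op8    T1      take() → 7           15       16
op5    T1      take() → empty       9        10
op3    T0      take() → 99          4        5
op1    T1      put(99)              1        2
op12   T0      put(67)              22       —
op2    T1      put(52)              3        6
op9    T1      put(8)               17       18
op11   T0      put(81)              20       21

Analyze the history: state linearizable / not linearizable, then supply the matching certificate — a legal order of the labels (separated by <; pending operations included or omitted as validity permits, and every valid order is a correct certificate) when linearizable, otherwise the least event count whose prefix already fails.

after step 1 (op1 put(99)): queue <99>
after step 2 (op2 put(52)): queue <99,52>
after step 3 (op3 take() → 99): queue <52>
after step 4 (op4 take() → 52): queue <>
after step 5 (op5 take() → empty): queue <>
after step 6 (op6 put(7)): queue <7>
after step 7 (op7 put(90)): queue <7,90>
after step 8 (op8 take() → 7): queue <90>
after step 9 (op9 put(8)): queue <90,8>
after step 10 (op10 take() (pending, included)): queue <8>
after step 11 (op11 put(81)): queue <8,81>

linearizable — witness: op1 < op2 < op3 < op4 < op5 < op6 < op7 < op8 < op9 < op10 < op11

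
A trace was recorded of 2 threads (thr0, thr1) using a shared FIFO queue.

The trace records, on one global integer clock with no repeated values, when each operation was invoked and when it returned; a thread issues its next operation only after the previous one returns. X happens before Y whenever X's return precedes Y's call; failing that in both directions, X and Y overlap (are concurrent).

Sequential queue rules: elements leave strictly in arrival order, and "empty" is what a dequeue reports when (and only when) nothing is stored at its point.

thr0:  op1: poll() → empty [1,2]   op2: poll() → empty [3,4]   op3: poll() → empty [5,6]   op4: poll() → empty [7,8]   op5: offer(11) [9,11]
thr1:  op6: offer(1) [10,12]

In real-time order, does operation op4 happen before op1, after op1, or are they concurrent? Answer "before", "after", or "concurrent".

op4 spans [7,8], op1 spans [1,2]
resp(op1)=2 < inv(op4)=7

after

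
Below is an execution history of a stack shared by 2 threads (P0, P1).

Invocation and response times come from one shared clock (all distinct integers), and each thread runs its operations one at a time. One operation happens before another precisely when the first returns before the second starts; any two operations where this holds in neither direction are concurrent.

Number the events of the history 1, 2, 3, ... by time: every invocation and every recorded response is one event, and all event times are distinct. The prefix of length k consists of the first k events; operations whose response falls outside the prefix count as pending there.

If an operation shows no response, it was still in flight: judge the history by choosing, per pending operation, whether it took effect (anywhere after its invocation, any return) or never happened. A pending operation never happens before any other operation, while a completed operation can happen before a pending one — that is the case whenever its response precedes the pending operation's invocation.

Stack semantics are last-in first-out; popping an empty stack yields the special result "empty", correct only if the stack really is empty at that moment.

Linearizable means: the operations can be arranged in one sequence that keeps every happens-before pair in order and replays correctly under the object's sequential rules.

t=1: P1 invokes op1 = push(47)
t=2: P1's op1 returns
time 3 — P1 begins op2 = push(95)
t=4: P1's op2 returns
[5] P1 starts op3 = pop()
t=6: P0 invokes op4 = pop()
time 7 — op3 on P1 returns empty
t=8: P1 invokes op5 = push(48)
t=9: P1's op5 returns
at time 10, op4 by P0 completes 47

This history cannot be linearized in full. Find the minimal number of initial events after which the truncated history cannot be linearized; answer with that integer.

7

events 1..6 are linearizable; a witness order is op1, op2:
after step 1 (op1 push(47)): stack <47>
after step 2 (op2 push(95)): stack <47,95>
adding event 7 (op3 responds at 7) leaves no legal real-time order
no escape via the 1 pending operation (op4): every completion choice fails
for example op1, op2, op3 (pending dropped) fails at step 3: op3 pop() → empty is not legal there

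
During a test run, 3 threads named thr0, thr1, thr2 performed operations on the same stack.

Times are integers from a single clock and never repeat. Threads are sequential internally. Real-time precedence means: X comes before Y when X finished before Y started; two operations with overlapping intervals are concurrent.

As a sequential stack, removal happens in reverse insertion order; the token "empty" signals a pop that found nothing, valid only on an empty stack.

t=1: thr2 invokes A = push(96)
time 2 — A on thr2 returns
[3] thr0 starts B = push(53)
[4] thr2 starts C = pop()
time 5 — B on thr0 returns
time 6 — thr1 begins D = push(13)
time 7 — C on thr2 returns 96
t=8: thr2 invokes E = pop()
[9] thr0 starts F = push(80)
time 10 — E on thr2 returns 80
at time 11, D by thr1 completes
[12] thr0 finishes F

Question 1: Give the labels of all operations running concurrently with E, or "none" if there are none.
D, F

E spans [8,10]; an op avoiding the whole window 8..10 is ordered, any other is concurrent
A [1,2]: before
B [3,5]: before
C [4,7]: before
D [6,11]: concurrent
F [9,12]: concurrent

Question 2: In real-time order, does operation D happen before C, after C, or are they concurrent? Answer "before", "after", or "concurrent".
concurrent

D spans [6,11], C spans [4,7]
the intervals overlap in both directions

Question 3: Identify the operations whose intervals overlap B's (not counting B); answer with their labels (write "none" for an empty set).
C

B runs from 3 to 5; window-overlapping ops are concurrent
A [1,2]: before
C [4,7]: concurrent
D [6,11]: after
E [8,10]: after
F [9,12]: after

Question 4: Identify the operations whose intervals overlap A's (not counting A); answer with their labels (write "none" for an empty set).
none

A spans [1,2]: anything still running between times 1 and 2 counts as concurrent
B [3,5]: after
C [4,7]: after
D [6,11]: after
E [8,10]: after
F [9,12]: after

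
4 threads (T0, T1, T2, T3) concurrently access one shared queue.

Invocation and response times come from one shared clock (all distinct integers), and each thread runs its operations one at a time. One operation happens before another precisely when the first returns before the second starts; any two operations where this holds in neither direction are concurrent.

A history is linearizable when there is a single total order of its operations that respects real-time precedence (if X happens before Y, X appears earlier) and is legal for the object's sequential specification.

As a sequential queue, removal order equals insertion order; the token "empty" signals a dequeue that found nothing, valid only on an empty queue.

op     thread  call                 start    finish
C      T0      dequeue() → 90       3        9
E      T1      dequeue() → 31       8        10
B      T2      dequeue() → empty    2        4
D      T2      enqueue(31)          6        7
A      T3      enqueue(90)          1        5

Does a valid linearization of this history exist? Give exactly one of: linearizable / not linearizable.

linearizable

witness order: A, C, B, D, E
1. A enqueue(90), leaving queue <90>
2. C dequeue() → 90, leaving queue <>
3. B dequeue() → empty, leaving queue <>
4. D enqueue(31), leaving queue <31>
5. E dequeue() → 31, leaving queue <>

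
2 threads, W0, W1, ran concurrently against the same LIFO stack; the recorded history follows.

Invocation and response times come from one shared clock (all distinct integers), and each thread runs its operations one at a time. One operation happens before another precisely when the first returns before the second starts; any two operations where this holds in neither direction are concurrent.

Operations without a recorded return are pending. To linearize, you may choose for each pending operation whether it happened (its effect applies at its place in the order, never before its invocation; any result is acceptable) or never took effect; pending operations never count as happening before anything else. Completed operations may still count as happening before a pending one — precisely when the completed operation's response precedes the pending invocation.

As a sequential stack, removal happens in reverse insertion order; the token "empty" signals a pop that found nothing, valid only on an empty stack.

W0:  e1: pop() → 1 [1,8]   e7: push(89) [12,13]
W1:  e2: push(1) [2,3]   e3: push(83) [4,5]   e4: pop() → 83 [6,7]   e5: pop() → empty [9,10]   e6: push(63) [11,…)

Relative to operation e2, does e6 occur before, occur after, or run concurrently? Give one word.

e6 spans [11,…), e2 spans [2,3]
resp(e2)=3 < inv(e6)=11

after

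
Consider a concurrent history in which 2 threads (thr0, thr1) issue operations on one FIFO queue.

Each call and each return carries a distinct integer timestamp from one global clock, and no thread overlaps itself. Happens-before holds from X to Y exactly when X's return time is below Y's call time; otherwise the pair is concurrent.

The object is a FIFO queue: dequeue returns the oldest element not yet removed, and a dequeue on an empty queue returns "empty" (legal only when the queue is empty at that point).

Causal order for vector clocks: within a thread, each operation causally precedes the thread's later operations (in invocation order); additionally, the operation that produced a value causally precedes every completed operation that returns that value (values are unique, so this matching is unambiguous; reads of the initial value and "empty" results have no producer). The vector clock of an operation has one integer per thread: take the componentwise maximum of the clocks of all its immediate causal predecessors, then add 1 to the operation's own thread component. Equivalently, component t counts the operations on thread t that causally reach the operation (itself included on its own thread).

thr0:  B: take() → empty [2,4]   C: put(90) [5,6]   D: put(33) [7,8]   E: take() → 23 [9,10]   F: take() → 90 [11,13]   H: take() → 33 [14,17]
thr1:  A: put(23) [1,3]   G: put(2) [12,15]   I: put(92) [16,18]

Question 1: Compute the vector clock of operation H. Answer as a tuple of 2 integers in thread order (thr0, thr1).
Answer: (6, 1)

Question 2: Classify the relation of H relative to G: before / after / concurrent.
Answer: concurrent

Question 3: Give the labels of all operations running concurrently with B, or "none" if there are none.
Answer: A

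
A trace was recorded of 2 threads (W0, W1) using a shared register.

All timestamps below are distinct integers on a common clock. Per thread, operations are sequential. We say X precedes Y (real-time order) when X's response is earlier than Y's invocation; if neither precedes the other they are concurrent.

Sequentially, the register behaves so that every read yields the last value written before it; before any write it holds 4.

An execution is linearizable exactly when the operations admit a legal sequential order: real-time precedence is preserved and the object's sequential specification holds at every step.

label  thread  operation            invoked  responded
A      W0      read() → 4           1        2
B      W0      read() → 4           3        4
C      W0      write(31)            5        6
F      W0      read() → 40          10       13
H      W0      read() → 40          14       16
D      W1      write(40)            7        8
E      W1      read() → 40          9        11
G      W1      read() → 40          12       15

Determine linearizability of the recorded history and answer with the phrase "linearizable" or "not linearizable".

witness order: A, B, C, D, E, F, G, H
1. A read() → 4, leaving value 4
2. B read() → 4, leaving value 4
3. C write(31), leaving value 31
4. D write(40), leaving value 40
5. E read() → 40, leaving value 40
6. F read() → 40, leaving value 40
7. G read() → 40, leaving value 40
8. H read() → 40, leaving value 40

linearizable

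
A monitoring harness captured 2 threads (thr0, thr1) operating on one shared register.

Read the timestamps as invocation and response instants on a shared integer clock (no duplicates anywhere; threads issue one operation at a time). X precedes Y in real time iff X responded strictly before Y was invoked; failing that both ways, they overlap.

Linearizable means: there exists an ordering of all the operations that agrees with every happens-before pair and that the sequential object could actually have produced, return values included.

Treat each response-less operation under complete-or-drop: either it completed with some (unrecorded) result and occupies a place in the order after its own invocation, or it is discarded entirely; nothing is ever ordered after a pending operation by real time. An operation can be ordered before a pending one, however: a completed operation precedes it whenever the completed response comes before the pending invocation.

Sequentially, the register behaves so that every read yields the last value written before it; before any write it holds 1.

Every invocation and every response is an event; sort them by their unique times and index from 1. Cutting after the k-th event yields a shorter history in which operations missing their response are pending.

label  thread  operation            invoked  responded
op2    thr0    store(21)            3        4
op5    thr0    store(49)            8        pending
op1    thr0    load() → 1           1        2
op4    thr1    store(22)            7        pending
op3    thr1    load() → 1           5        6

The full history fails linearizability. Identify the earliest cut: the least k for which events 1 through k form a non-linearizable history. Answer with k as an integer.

6

events 1..5 are linearizable, e.g. via op1, op2:
step 1: op1 load() → 1 — value 1
step 2: op2 store(21) — value 21
at event 6 (op3's time-6 response) nothing linearizes any more
e.g. op1, op2, op3: illegal at step 3, since op3 load() → 1 cannot apply there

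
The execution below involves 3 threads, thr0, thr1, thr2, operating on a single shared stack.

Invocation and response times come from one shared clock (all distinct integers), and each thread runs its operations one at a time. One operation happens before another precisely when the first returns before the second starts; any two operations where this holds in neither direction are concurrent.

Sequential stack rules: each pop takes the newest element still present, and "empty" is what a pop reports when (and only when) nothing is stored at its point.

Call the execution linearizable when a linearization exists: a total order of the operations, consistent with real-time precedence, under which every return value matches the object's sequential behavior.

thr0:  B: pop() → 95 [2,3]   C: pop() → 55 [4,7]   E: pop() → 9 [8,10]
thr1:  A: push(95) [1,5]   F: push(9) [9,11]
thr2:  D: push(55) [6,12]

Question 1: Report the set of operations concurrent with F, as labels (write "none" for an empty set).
Answer: D, E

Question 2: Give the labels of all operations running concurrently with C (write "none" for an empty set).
Answer: A, D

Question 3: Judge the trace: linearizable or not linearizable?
linearizable

witness order: A, B, D, C, F, E
after step 1 (A push(95)): stack <95>
after step 2 (B pop() → 95): stack <>
after step 3 (D push(55)): stack <55>
after step 4 (C pop() → 55): stack <>
after step 5 (F push(9)): stack <9>
after step 6 (E pop() → 9): stack <>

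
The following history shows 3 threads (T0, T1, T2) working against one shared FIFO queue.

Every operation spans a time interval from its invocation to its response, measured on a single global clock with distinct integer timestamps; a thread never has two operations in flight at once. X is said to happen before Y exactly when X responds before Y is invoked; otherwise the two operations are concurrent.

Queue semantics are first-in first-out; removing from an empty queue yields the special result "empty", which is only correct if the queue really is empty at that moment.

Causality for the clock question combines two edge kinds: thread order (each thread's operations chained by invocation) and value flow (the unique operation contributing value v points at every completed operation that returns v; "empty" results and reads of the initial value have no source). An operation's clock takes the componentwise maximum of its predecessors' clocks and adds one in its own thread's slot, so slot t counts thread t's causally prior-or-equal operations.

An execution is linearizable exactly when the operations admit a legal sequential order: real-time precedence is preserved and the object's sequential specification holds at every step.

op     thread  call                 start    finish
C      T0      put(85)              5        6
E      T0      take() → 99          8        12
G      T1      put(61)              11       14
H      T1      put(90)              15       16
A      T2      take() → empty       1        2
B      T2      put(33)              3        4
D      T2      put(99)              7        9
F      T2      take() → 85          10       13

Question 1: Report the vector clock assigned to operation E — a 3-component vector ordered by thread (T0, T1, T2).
(2, 0, 3)

A, invoked 1, has no incoming edges; only T2's bump applies → (0, 0, 1)
G, invoked 11, has no incoming edges; only T1's bump applies → (0, 1, 0)
C, invoked 5, has no incoming edges; only T0's bump applies → (1, 0, 0)
B, invoked 3, takes VC(A)=(0, 0, 1) under max, adds 1 for T2 → (0, 0, 2)
H, invoked 15, takes VC(G)=(0, 1, 0) under max, adds 1 for T1 → (0, 2, 0)
D, invoked 7, takes VC(B)=(0, 0, 2) under max, adds 1 for T2 → (0, 0, 3)
F, invoked 10, takes VC(C)=(1, 0, 0), VC(D)=(0, 0, 3) under max, adds 1 for T2 → (1, 0, 4)
E, invoked 8, takes VC(C)=(1, 0, 0), VC(D)=(0, 0, 3) under max, adds 1 for T0 → (2, 0, 3)
target: VC(E) = (2, 0, 3)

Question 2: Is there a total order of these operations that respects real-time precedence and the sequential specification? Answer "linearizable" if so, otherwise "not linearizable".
not linearizable

through event 11 a valid linearization exists; event 12 (E responding at time 12) ends that
checked exhaustively: 2 real-time-consistent orders of 5 completed operations, zero legal FIFO queue replays
every completion of the 2 pending operations (F, G) was checked; none linearizes
one such order, A, B, C, D, E (pending dropped), breaks at step 5 where E take() → 99 is illegal
one such order, A, B, C, E, D (pending dropped), breaks at step 4 where E take() → 99 is illegal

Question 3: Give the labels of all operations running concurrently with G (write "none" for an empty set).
E, F

G spans [11,14]; an op avoiding the whole window 11..14 is ordered, any other is concurrent
A [1,2]: before
B [3,4]: before
C [5,6]: before
D [7,9]: before
E [8,12]: concurrent
F [10,13]: concurrent
H [15,16]: after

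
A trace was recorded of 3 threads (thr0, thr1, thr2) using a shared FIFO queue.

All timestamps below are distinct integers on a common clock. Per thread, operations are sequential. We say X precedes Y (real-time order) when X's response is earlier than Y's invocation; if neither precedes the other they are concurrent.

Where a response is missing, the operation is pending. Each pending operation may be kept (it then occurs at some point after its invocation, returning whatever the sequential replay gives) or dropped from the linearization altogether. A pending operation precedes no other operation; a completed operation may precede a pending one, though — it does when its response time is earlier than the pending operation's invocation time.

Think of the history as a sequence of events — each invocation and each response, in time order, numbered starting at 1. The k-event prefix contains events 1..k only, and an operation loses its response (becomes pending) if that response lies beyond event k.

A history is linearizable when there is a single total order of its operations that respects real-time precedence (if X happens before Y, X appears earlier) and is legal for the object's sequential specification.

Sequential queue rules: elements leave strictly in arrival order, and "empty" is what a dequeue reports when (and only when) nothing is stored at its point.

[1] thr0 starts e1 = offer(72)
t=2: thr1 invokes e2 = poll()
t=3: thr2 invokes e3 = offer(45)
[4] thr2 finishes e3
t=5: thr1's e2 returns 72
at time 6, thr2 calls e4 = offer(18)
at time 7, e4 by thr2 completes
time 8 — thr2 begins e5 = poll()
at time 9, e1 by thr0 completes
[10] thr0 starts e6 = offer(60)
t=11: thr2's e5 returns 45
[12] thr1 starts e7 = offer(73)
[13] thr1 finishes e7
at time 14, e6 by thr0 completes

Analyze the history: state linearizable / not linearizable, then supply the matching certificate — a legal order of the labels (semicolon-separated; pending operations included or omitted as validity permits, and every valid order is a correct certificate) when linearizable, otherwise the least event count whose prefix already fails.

1. e1 offer(72), leaving queue <72>
2. e2 poll() → 72, leaving queue <>
3. e3 offer(45), leaving queue <45>
4. e4 offer(18), leaving queue <45,18>
5. e5 poll() → 45, leaving queue <18>
6. e6 offer(60), leaving queue <18,60>
7. e7 offer(73), leaving queue <18,60,73>

linearizable — witness: e1; e2; e3; e4; e5; e6; e7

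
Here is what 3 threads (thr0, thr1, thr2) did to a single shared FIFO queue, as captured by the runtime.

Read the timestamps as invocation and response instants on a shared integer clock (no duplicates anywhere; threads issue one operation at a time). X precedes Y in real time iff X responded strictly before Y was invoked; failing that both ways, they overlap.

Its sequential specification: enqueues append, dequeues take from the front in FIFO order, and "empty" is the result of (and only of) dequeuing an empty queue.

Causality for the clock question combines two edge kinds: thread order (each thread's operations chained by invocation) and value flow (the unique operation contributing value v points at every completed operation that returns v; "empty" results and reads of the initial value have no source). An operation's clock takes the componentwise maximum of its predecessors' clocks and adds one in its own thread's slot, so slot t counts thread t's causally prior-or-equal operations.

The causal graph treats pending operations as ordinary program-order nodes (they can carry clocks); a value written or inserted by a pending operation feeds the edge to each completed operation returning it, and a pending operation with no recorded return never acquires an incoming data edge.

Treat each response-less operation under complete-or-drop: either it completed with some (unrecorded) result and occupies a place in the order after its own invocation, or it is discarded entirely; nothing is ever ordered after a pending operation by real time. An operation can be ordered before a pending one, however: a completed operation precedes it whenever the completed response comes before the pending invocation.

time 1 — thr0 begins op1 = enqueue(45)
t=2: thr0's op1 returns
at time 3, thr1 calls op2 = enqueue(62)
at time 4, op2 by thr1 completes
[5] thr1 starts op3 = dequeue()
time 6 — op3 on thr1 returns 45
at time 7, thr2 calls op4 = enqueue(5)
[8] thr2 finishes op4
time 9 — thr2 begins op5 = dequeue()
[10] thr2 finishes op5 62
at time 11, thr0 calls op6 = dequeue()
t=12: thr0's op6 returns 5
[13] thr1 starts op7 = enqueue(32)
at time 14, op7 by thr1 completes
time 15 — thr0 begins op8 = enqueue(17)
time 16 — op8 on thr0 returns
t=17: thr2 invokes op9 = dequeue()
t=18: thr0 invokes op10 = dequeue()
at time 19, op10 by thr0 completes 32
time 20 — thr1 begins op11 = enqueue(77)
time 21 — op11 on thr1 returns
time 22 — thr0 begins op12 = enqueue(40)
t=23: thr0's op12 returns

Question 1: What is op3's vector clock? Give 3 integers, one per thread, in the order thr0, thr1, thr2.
(1, 2, 0)

op4 (invocation 7): nothing precedes it; thr2's component alone gives (0, 0, 1)
op2 (invocation 3): nothing precedes it; thr1's component alone gives (0, 1, 0)
op1 (invocation 1): nothing precedes it; thr0's component alone gives (1, 0, 0)
op5, invoked 9, takes VC(op2)=(0, 1, 0), VC(op4)=(0, 0, 1) under max, adds 1 for thr2 → (0, 1, 2)
op3, invoked 5, takes VC(op1)=(1, 0, 0), VC(op2)=(0, 1, 0) under max, adds 1 for thr1 → (1, 2, 0)
op6, invoked 11, takes VC(op1)=(1, 0, 0), VC(op4)=(0, 0, 1) under max, adds 1 for thr0 → (2, 0, 1)
op9, invoked 17, takes VC(op5)=(0, 1, 2) under max, adds 1 for thr2 → (0, 1, 3)
op7, invoked 13, takes VC(op3)=(1, 2, 0) under max, adds 1 for thr1 → (1, 3, 0)
op8, invoked 15, takes VC(op6)=(2, 0, 1) under max, adds 1 for thr0 → (3, 0, 1)
op11, invoked 20, takes VC(op7)=(1, 3, 0) under max, adds 1 for thr1 → (1, 4, 0)
op10, invoked 18, takes VC(op7)=(1, 3, 0), VC(op8)=(3, 0, 1) under max, adds 1 for thr0 → (4, 3, 1)
op12, invoked 22, takes VC(op10)=(4, 3, 1) under max, adds 1 for thr0 → (5, 3, 1)
target: VC(op3) = (1, 2, 0)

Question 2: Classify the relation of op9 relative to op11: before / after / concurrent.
concurrent

op9 spans [17,…), op11 spans [20,21]
the intervals overlap in both directions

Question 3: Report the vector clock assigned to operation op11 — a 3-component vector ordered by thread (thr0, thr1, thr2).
(1, 4, 0)

root op op4, invoked 7: fresh clock plus thr2's own tick → (0, 0, 1)
root op op2, invoked 3: fresh clock plus thr1's own tick → (0, 1, 0)
root op op1, invoked 1: fresh clock plus thr0's own tick → (1, 0, 0)
merge at op5 (invoked 9): VC(op2)=(0, 1, 0), VC(op4)=(0, 0, 1), own-thread bump on thr2 → (0, 1, 2)
merge at op3 (invoked 5): VC(op1)=(1, 0, 0), VC(op2)=(0, 1, 0), own-thread bump on thr1 → (1, 2, 0)
merge at op6 (invoked 11): VC(op1)=(1, 0, 0), VC(op4)=(0, 0, 1), own-thread bump on thr0 → (2, 0, 1)
merge at op9 (invoked 17): VC(op5)=(0, 1, 2), own-thread bump on thr2 → (0, 1, 3)
merge at op7 (invoked 13): VC(op3)=(1, 2, 0), own-thread bump on thr1 → (1, 3, 0)
merge at op8 (invoked 15): VC(op6)=(2, 0, 1), own-thread bump on thr0 → (3, 0, 1)
merge at op11 (invoked 20): VC(op7)=(1, 3, 0), own-thread bump on thr1 → (1, 4, 0)
merge at op10 (invoked 18): VC(op7)=(1, 3, 0), VC(op8)=(3, 0, 1), own-thread bump on thr0 → (4, 3, 1)
merge at op12 (invoked 22): VC(op10)=(4, 3, 1), own-thread bump on thr0 → (5, 3, 1)
target: VC(op11) = (1, 4, 0)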